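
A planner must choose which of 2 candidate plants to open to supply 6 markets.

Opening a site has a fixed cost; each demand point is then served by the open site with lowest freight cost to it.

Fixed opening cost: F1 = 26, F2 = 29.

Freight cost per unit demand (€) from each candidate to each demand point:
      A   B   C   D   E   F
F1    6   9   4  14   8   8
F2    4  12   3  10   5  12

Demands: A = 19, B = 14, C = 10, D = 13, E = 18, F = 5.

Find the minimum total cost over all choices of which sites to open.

Open {F1, F2}: assign each demand point to its cheapest open site.
  A→F2 19×4=76, B→F1 14×9=126, C→F2 10×3=30, D→F2 13×10=130, E→F2 18×5=90, F→F1 5×8=40
  freight cost 492, fixed 55 → total 547.
Compare {F2}: freight cost 554 + fixed 29 = 583.
Compare {F1}: freight cost 646 + fixed 26 = 672.

547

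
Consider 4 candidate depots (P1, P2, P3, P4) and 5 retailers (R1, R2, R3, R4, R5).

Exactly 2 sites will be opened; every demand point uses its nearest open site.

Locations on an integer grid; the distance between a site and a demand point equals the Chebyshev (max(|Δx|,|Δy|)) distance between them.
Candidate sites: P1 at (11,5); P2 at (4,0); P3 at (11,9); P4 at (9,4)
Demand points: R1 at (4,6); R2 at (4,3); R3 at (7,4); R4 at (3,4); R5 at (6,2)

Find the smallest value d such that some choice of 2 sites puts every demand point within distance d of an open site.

5

Open {P2, P4}.
  Farthest demand point is R1 at distance 5 (to P4); all others are ≤ 5.
With {P1, P2} the worst case is 6.
With {P1, P4} the worst case is 6.
No size-2 selection achieves below 5.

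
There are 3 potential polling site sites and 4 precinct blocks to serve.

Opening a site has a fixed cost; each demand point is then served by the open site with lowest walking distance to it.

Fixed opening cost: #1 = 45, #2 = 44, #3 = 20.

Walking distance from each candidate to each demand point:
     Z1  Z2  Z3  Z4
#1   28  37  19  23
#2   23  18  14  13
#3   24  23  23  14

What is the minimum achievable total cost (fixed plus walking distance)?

Open {#3}: assign each demand point to its cheapest open site.
  Z1→#3 24, Z2→#3 23, Z3→#3 23, Z4→#3 14
  walking distance 84, fixed 20 → total 104.
Compare {#2}: walking distance 68 + fixed 44 = 112.
Compare {#2, #3}: walking distance 68 + fixed 64 = 132.
Compare {#1, #3}: walking distance 80 + fixed 65 = 145.
All other subsets cost ≥ 112. Minimum total cost: 104.

104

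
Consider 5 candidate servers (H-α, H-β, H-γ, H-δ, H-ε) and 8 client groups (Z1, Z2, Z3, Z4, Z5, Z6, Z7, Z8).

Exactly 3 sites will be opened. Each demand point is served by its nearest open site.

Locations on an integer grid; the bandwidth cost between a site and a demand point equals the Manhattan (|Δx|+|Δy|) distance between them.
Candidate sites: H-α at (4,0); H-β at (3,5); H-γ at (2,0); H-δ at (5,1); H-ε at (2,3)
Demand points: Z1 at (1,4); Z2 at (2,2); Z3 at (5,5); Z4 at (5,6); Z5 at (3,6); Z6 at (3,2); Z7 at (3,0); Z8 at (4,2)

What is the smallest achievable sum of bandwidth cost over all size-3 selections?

14

Open {H-α, H-β, H-ε}.
  Z1→H-ε 2, Z2→H-ε 1, Z3→H-β 2, Z4→H-β 3, Z5→H-β 1, Z6→H-ε 2, Z7→H-α 1, Z8→H-α 2  ⇒ total 14.
Compare {H-β, H-γ, H-ε}: total 15.
Compare {H-β, H-δ, H-ε}: total 16.
No size-3 selection does better; minimum is 14.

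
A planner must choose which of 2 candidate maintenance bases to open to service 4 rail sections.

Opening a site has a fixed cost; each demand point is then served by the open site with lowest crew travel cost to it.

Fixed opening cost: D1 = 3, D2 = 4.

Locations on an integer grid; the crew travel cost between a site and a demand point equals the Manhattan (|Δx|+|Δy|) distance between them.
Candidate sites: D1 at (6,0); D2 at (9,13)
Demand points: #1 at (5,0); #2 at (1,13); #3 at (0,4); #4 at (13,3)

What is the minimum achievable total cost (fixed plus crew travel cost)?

Open {D1, D2}: assign each demand point to its cheapest open site.
  #1→D1 1, #2→D2 8, #3→D1 10, #4→D1 10
  crew travel cost 29, fixed 7 → total 36.
Compare {D1}: crew travel cost 39 + fixed 3 = 42.
Compare {D2}: crew travel cost 57 + fixed 4 = 61.

36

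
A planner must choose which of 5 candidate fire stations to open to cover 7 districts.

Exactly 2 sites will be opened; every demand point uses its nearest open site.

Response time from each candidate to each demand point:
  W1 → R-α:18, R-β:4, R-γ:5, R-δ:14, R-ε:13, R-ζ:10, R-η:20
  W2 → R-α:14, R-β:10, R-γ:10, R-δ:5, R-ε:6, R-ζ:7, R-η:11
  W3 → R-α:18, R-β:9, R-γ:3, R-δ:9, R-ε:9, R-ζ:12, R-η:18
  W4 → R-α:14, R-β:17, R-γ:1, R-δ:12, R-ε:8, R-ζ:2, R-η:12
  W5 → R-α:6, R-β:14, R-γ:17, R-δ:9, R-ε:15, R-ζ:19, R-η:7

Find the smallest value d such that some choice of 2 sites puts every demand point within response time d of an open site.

10

Open {W2, W5}.
  Farthest demand point is R-β at response time 10 (to W2); all others are ≤ 10.
With {W3, W5} the worst case is 12.
With {W1, W5} the worst case is 13.
No size-2 selection achieves below 10.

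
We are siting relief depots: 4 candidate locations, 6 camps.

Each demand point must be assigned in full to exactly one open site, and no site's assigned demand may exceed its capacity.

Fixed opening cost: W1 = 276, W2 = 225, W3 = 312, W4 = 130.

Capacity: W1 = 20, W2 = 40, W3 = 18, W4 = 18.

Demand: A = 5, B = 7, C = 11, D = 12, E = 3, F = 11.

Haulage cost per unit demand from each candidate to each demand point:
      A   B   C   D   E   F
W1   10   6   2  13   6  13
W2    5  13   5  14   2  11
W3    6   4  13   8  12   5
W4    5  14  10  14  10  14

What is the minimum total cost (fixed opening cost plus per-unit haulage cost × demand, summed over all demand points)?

Open {W2, W4}; cheapest assignment that respects the capacities:
  W2 (cap 40, load 37): A, B, C, E, F — cost 5×5 + 7×13 + 11×5 + 3×2 + 11×11 = 298
  W4 (cap 18, load 12): D — cost 12×14 = 168
  Shipping 466, fixed 355 → total 821.
  Any other capacity-feasible assignment to {W2, W4} ships for at least 466.
Compare {W2, W3}: its best feasible assignment gives total 874.
Compare {W1, W2}: its best feasible assignment gives total 885.
Every other set of open sites that can feasibly serve all demand totals ≥ 874 even under its best assignment. Minimum: 821.

821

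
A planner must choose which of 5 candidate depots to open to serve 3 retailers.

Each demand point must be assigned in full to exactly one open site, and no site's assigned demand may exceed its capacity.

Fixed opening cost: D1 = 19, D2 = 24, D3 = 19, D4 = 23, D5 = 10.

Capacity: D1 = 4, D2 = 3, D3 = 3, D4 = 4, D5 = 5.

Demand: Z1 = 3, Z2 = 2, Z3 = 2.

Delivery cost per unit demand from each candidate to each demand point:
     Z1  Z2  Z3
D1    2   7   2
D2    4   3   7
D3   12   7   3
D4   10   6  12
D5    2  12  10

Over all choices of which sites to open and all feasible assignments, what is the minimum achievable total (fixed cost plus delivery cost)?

53

Open {D1, D5}; cheapest assignment that respects the capacities:
  D1 (cap 4, load 4): Z2, Z3 — cost 2×7 + 2×2 = 18
  D5 (cap 5, load 3): Z1 — cost 3×2 = 6
  Shipping 24, fixed 29 → total 53.
  Any other capacity-feasible assignment to {D1, D5} ships for at least 24.
Compare {D3, D5}: its best feasible assignment gives total 65.
Compare {D2, D5}: its best feasible assignment gives total 66.
Every other set of open sites that can feasibly serve all demand totals ≥ 65 even under its best assignment. Minimum: 53.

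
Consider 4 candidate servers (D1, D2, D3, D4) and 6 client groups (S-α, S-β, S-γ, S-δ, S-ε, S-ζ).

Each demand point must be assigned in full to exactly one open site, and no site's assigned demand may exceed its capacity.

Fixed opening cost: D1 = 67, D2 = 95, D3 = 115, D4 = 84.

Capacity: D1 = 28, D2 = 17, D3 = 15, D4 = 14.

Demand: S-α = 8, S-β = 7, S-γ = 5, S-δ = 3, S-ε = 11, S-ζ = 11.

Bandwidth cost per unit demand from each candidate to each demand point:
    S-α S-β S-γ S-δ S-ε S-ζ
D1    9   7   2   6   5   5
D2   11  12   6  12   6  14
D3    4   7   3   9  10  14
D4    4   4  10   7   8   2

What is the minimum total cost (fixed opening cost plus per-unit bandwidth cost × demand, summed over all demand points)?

Open {D1, D3, D4}; cheapest assignment that respects the capacities:
  D1 (cap 28, load 26): S-β, S-γ, S-δ, S-ε — cost 7×7 + 5×2 + 3×6 + 11×5 = 132
  D3 (cap 15, load 8): S-α — cost 8×4 = 32
  D4 (cap 14, load 11): S-ζ — cost 11×2 = 22
  Shipping 186, fixed 266 → total 452.
  Any other capacity-feasible assignment to {D1, D3, D4} ships for at least 186.
Compare {D1, D2, D4}: its best feasible assignment gives total 476.
Compare {D1, D2, D3}: its best feasible assignment gives total 507.
Every other set of open sites that can feasibly serve all demand totals ≥ 476 even under its best assignment. Minimum: 452.

452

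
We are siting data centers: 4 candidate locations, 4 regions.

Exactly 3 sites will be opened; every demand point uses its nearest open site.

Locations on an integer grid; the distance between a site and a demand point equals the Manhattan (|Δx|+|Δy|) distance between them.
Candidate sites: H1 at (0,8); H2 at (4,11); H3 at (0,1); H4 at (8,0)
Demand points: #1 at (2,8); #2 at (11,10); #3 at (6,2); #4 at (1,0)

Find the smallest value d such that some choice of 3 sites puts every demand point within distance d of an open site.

Open {H1, H2, H3}.
  Farthest demand point is #2 at distance 8 (to H2); all others are ≤ 8.
With {H1, H2, H4} the worst case is 8.
With {H2, H3, H4} the worst case is 8.
No size-3 selection achieves below 8.

8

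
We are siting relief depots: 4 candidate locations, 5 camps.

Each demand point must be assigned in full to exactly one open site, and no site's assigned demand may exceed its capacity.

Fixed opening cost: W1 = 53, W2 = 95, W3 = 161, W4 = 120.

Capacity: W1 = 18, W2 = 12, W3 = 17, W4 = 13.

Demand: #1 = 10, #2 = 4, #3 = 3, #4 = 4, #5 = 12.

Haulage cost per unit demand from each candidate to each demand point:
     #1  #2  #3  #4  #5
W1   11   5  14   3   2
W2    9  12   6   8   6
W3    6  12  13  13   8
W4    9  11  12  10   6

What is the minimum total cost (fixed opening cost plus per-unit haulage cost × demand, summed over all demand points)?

Open {W1, W3}; cheapest assignment that respects the capacities:
  W1 (cap 18, load 16): #4, #5 — cost 4×3 + 12×2 = 36
  W3 (cap 17, load 17): #1, #2, #3 — cost 10×6 + 4×12 + 3×13 = 147
  Shipping 183, fixed 214 → total 397.
  Any other capacity-feasible assignment to {W1, W3} ships for at least 183.
Compare {W1, W2, W4}: its best feasible assignment gives total 452.
Compare {W1, W2, W3}: its best feasible assignment gives total 463.
Every other set of open sites that can feasibly serve all demand totals ≥ 452 even under its best assignment. Minimum: 397.

397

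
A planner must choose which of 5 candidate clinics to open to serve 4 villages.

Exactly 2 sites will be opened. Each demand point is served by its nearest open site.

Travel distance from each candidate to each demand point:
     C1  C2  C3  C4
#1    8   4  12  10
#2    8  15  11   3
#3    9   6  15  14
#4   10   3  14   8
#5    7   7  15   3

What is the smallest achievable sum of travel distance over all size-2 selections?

Open {#2, #4}.
  C1→#2 8, C2→#4 3, C3→#2 11, C4→#2 3  ⇒ total 25.
Compare {#1, #2}: total 26.
Compare {#1, #5}: total 26.
No size-2 selection does better; minimum is 25.

25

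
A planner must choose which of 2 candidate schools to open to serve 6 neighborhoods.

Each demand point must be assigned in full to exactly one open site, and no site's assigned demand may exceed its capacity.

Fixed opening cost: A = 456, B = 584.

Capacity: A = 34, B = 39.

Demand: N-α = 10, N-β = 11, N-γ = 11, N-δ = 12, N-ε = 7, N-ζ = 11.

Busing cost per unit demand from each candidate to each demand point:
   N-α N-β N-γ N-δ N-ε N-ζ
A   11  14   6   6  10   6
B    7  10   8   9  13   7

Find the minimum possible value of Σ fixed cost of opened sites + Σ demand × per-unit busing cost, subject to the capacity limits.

Open {A, B}; cheapest assignment that respects the capacities:
  A (cap 34, load 30): N-γ, N-δ, N-ε — cost 11×6 + 12×6 + 7×10 = 208
  B (cap 39, load 32): N-α, N-β, N-ζ — cost 10×7 + 11×10 + 11×7 = 257
  Shipping 465, fixed 1040 → total 1505.
  Any other capacity-feasible assignment to {A, B} ships for at least 465.
Total demand is 62 and no other set of sites has combined capacity ≥ 62, so {A, B} is the only feasible choice of open sites. Minimum: 1505.

1505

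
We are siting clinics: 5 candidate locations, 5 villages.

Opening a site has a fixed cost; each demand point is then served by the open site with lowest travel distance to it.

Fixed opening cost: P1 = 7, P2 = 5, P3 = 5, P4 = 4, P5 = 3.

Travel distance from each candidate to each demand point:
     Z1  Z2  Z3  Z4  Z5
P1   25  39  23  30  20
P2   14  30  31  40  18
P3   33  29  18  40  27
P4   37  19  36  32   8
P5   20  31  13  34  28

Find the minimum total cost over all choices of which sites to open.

98

Open {P2, P4, P5}: assign each demand point to its cheapest open site.
  Z1→P2 14, Z2→P4 19, Z3→P5 13, Z4→P4 32, Z5→P4 8
  travel distance 86, fixed 12 → total 98.
Compare {P4, P5}: travel distance 92 + fixed 7 = 99.
Compare {P1, P2, P4, P5}: travel distance 84 + fixed 19 = 103.
Compare {P2, P3, P4, P5}: travel distance 86 + fixed 17 = 103.
All other subsets cost ≥ 99. Minimum total cost: 98.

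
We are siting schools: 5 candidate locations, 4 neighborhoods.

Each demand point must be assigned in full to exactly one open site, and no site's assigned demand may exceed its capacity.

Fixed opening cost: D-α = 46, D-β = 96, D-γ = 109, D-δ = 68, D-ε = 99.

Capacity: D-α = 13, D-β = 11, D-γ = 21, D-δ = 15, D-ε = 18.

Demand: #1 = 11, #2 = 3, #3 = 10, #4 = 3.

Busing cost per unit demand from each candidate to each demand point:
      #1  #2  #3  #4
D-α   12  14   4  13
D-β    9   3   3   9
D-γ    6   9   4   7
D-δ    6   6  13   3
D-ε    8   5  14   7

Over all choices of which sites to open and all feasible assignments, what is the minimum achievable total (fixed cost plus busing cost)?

271

Open {D-α, D-δ}; cheapest assignment that respects the capacities:
  D-α (cap 13, load 13): #2, #3 — cost 3×14 + 10×4 = 82
  D-δ (cap 15, load 14): #1, #4 — cost 11×6 + 3×3 = 75
  Shipping 157, fixed 114 → total 271.
  Any other capacity-feasible assignment to {D-α, D-δ} ships for at least 157.
Compare {D-α, D-γ}: its best feasible assignment gives total 309.
Compare {D-α, D-ε}: its best feasible assignment gives total 309.
Every other set of open sites that can feasibly serve all demand totals ≥ 309 even under its best assignment. Minimum: 271.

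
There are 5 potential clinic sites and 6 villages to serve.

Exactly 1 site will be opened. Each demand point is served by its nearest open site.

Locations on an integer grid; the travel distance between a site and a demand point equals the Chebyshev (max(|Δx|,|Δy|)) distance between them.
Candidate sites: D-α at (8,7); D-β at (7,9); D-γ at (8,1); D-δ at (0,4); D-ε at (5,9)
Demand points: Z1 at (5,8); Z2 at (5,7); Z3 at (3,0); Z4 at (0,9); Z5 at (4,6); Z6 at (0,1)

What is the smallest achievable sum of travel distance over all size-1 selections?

Open {D-δ}.
  Z1→D-δ 5, Z2→D-δ 5, Z3→D-δ 4, Z4→D-δ 5, Z5→D-δ 4, Z6→D-δ 3  ⇒ total 26.
Compare {D-ε}: total 28.
Compare {D-β}: total 31.
No size-1 selection does better; minimum is 26.

26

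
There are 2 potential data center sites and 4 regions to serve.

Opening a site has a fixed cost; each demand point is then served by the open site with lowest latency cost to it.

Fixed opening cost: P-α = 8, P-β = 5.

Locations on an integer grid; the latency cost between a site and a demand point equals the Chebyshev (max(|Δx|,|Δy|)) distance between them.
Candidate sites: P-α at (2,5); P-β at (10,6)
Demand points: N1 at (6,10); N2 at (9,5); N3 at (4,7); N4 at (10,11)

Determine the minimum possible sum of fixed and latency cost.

21

Open {P-β}: assign each demand point to its cheapest open site.
  N1→P-β 4, N2→P-β 1, N3→P-β 6, N4→P-β 5
  latency cost 16, fixed 5 → total 21.
Compare {P-α, P-β}: latency cost 12 + fixed 13 = 25.
Compare {P-α}: latency cost 22 + fixed 8 = 30.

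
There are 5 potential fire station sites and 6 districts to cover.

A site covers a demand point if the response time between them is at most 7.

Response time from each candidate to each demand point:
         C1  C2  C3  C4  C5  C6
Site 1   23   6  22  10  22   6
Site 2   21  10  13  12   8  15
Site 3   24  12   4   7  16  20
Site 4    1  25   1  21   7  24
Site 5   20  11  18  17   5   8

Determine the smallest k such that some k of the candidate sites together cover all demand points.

Coverage sets (demand points within 7 of each site):
  Site 1: {C2, C6}
  Site 2: {}
  Site 3: {C3, C4}
  Site 4: {C1, C3, C5}
  Site 5: {C5}
No 2 sites suffice: every size-2 union leaves at least one demand point uncovered.
But {Site 1, Site 3, Site 4} covers everything, so the minimum is 3.

3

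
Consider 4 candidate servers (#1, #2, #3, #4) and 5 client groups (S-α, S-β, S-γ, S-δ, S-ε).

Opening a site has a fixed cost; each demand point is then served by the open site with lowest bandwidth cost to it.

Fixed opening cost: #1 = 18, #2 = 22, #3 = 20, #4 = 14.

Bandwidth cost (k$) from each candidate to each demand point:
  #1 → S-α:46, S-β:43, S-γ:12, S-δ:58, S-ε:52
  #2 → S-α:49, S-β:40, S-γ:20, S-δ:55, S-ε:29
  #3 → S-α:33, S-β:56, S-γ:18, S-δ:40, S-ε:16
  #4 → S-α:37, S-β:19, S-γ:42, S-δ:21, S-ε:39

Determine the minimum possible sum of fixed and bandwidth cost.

141

Open {#3, #4}: assign each demand point to its cheapest open site.
  S-α→#3 33, S-β→#4 19, S-γ→#3 18, S-δ→#4 21, S-ε→#3 16
  bandwidth cost 107, fixed 34 → total 141.
Compare {#1, #3, #4}: bandwidth cost 101 + fixed 52 = 153.
Compare {#1, #4}: bandwidth cost 128 + fixed 32 = 160.
Compare {#2, #4}: bandwidth cost 126 + fixed 36 = 162.
All other subsets cost ≥ 153. Minimum total cost: 141.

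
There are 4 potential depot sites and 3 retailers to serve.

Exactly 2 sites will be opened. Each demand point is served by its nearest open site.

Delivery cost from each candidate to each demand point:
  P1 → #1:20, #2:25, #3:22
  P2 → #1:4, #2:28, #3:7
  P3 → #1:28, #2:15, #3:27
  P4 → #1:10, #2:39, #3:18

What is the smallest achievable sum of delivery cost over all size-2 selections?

Open {P2, P3}.
  #1→P2 4, #2→P3 15, #3→P2 7  ⇒ total 26.
Compare {P1, P2}: total 36.
Compare {P2, P4}: total 39.
No size-2 selection does better; minimum is 26.

26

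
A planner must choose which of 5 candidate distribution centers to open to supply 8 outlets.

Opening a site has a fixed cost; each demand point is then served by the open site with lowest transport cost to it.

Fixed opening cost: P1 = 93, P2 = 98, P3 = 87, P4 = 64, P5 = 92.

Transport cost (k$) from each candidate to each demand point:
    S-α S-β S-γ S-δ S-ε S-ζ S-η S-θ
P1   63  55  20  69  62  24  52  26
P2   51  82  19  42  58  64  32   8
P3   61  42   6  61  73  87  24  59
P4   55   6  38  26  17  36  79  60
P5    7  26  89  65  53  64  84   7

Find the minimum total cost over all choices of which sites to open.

357

Open {P2, P4}: assign each demand point to its cheapest open site.
  S-α→P2 51, S-β→P4 6, S-γ→P2 19, S-δ→P4 26, S-ε→P4 17, S-ζ→P4 36, S-η→P2 32, S-θ→P2 8
  transport cost 195, fixed 162 → total 357.
Compare {P4, P5}: transport cost 216 + fixed 156 = 372.
Compare {P3, P4, P5}: transport cost 129 + fixed 243 = 372.
Compare {P3, P4}: transport cost 229 + fixed 151 = 380.
All other subsets cost ≥ 372. Minimum total cost: 357.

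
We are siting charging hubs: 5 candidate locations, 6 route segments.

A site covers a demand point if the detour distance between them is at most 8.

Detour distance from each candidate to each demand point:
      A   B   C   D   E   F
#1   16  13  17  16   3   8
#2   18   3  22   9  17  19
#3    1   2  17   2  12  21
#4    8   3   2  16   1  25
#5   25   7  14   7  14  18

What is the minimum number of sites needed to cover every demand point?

3

Coverage sets (demand points within 8 of each site):
  #1: {E, F}
  #2: {B}
  #3: {A, B, D}
  #4: {A, B, C, E}
  #5: {B, D}
No 2 sites suffice: every size-2 union leaves at least one demand point uncovered.
But {#1, #3, #4} covers everything, so the minimum is 3.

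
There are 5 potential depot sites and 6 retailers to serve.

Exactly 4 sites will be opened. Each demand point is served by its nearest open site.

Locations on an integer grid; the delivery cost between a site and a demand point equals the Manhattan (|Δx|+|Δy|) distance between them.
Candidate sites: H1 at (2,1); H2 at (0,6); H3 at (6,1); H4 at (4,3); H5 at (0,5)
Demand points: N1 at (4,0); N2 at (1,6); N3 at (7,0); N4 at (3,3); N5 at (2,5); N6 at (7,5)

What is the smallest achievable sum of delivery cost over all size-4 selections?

14

Open {H2, H3, H4, H5}.
  N1→H3 3, N2→H2 1, N3→H3 2, N4→H4 1, N5→H5 2, N6→H3 5  ⇒ total 14.
Compare {H1, H2, H3, H4}: total 15.
Compare {H1, H3, H4, H5}: total 15.
No size-4 selection does better; minimum is 14.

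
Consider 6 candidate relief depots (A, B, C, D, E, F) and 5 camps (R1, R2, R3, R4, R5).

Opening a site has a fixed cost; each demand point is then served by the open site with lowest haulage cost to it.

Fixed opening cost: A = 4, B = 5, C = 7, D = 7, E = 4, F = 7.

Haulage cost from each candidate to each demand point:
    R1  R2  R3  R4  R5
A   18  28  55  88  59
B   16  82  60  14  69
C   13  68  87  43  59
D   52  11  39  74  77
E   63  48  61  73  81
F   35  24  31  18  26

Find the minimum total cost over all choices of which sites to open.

Open {B, D, F}: assign each demand point to its cheapest open site.
  R1→B 16, R2→D 11, R3→F 31, R4→B 14, R5→F 26
  haulage cost 98, fixed 19 → total 117.
Compare {C, D, F}: haulage cost 99 + fixed 21 = 120.
Compare {A, B, D, F}: haulage cost 98 + fixed 23 = 121.
Compare {B, C, D, F}: haulage cost 95 + fixed 26 = 121.
All other subsets cost ≥ 120. Minimum total cost: 117.

117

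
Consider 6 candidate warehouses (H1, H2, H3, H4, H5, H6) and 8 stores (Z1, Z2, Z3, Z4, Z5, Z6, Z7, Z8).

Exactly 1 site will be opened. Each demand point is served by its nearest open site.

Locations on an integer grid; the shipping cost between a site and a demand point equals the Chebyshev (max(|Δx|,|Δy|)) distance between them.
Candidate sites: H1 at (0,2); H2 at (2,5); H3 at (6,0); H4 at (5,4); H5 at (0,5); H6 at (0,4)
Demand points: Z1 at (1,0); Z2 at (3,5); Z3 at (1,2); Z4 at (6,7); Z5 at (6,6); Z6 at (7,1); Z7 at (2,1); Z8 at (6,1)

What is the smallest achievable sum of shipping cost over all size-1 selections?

24

Open {H4}.
  Z1→H4 4, Z2→H4 2, Z3→H4 4, Z4→H4 3, Z5→H4 2, Z6→H4 3, Z7→H4 3, Z8→H4 3  ⇒ total 24.
Compare {H2}: total 30.
Compare {H1}: total 33.
No size-1 selection does better; minimum is 24.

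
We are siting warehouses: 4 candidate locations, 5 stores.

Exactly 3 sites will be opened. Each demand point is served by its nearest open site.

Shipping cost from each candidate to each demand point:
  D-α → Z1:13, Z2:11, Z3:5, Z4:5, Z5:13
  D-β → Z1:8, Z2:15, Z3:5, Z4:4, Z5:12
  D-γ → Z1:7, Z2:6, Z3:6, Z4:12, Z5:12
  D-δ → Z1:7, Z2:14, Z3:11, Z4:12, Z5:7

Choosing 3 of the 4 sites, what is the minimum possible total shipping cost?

Open {D-β, D-γ, D-δ}.
  Z1→D-γ 7, Z2→D-γ 6, Z3→D-β 5, Z4→D-β 4, Z5→D-δ 7  ⇒ total 29.
Compare {D-α, D-γ, D-δ}: total 30.
Compare {D-α, D-β, D-γ}: total 34.
No size-3 selection does better; minimum is 29.

29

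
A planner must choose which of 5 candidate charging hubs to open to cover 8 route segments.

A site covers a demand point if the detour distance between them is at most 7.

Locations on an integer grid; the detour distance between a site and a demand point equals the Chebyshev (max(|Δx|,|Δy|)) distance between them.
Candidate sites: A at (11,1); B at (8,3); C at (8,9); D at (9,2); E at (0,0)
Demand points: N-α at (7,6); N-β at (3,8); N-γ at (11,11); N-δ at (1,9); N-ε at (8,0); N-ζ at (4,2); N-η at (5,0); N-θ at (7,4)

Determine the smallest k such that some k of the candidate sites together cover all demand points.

2

Coverage sets (demand points within 7 of each site):
  A: {N-α, N-ε, N-ζ, N-η, N-θ}
  B: {N-α, N-β, N-δ, N-ε, N-ζ, N-η, N-θ}
  C: {N-α, N-β, N-γ, N-δ, N-ζ, N-θ}
  D: {N-α, N-β, N-ε, N-ζ, N-η, N-θ}
  E: {N-α, N-ζ, N-η, N-θ}
No single site covers all 8 demand points.
But {A, C} covers everything, so the minimum is 2.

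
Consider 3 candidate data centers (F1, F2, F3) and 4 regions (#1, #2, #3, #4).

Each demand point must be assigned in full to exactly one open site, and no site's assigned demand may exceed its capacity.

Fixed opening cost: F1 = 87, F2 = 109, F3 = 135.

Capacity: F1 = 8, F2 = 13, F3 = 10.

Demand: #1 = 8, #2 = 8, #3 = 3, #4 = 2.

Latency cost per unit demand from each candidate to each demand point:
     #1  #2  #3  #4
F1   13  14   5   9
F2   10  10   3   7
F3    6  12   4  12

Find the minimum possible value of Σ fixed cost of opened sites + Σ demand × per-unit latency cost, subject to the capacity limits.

395

Open {F2, F3}; cheapest assignment that respects the capacities:
  F2 (cap 13, load 13): #2, #3, #4 — cost 8×10 + 3×3 + 2×7 = 103
  F3 (cap 10, load 8): #1 — cost 8×6 = 48
  Shipping 151, fixed 244 → total 395.
  Any other capacity-feasible assignment to {F2, F3} ships for at least 151.
Compare {F1, F2}: its best feasible assignment gives total 403.
Compare {F1, F2, F3}: its best feasible assignment gives total 482.
Every other set of open sites that can feasibly serve all demand totals ≥ 403 even under its best assignment. Minimum: 395.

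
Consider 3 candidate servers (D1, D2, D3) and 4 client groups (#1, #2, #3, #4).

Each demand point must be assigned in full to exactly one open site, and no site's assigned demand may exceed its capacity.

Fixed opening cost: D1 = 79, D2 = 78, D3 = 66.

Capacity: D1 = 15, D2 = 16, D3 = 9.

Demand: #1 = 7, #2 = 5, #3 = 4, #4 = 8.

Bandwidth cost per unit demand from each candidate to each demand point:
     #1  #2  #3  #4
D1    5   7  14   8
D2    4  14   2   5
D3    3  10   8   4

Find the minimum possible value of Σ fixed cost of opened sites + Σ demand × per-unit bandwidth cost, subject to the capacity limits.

Open {D1, D2}; cheapest assignment that respects the capacities:
  D1 (cap 15, load 12): #1, #2 — cost 7×5 + 5×7 = 70
  D2 (cap 16, load 12): #3, #4 — cost 4×2 + 8×5 = 48
  Shipping 118, fixed 157 → total 275.
  Any other capacity-feasible assignment to {D1, D2} ships for at least 118.
Compare {D2, D3}: its best feasible assignment gives total 282.
Compare {D1, D3}: its best feasible assignment gives total 326.
Every other set of open sites that can feasibly serve all demand totals ≥ 282 even under its best assignment. Minimum: 275.

275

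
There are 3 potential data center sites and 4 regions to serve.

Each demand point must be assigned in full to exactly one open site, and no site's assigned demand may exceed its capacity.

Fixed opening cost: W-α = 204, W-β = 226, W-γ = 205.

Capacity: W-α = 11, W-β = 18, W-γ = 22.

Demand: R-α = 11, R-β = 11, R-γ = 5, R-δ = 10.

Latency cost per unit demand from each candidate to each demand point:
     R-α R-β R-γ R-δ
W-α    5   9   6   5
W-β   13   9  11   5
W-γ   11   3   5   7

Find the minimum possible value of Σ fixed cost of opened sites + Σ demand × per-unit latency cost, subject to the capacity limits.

690

Open {W-β, W-γ}; cheapest assignment that respects the capacities:
  W-β (cap 18, load 15): R-γ, R-δ — cost 5×11 + 10×5 = 105
  W-γ (cap 22, load 22): R-α, R-β — cost 11×11 + 11×3 = 154
  Shipping 259, fixed 431 → total 690.
  Any other capacity-feasible assignment to {W-β, W-γ} ships for at least 259.
Compare {W-α, W-β, W-γ}: its best feasible assignment gives total 798.
Every other set of open sites that can feasibly serve all demand totals ≥ 798 even under its best assignment. Minimum: 690.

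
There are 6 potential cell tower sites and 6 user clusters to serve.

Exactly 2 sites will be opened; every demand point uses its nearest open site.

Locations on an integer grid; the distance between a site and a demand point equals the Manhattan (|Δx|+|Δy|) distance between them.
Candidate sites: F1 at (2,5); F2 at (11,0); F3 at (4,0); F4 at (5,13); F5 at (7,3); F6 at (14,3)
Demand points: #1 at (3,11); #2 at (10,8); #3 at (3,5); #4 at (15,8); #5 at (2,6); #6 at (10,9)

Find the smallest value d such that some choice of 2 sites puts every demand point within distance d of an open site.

10

Open {F1, F6}.
  Farthest demand point is #6 at distance 10 (to F6); all others are ≤ 10.
With {F4, F6} the worst case is 10.
With {F1, F2} the worst case is 12.
No size-2 selection achieves below 10.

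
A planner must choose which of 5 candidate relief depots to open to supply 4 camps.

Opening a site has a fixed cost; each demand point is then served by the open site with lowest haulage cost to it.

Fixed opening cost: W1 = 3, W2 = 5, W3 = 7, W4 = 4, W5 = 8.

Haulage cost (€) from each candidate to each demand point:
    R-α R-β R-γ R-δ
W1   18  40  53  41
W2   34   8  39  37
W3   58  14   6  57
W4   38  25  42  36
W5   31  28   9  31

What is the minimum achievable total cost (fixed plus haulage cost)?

Open {W1, W2, W5}: assign each demand point to its cheapest open site.
  R-α→W1 18, R-β→W2 8, R-γ→W5 9, R-δ→W5 31
  haulage cost 66, fixed 16 → total 82.
Compare {W1, W2, W3}: haulage cost 69 + fixed 15 = 84.
Compare {W1, W2, W3, W5}: haulage cost 63 + fixed 23 = 86.
Compare {W1, W2, W4, W5}: haulage cost 66 + fixed 20 = 86.
All other subsets cost ≥ 84. Minimum total cost: 82.

82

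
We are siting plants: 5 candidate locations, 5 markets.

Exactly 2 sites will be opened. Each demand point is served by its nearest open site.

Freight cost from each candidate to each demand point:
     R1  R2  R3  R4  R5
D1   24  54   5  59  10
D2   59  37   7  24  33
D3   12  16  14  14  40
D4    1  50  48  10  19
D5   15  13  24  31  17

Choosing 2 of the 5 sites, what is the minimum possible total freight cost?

Open {D1, D3}.
  R1→D3 12, R2→D3 16, R3→D1 5, R4→D3 14, R5→D1 10  ⇒ total 57.
Compare {D3, D4}: total 60.
Compare {D4, D5}: total 65.
No size-2 selection does better; minimum is 57.

57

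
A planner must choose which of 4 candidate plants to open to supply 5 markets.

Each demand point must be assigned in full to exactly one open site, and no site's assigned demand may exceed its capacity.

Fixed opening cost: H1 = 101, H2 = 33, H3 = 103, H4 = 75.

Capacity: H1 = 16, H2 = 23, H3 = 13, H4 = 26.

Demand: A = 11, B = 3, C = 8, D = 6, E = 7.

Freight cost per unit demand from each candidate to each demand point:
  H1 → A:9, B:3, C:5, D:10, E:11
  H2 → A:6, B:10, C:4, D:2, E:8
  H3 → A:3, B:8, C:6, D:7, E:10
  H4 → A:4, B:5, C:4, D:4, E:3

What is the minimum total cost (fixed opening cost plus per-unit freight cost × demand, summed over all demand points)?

232

Open {H2, H4}; cheapest assignment that respects the capacities:
  H2 (cap 23, load 14): C, D — cost 8×4 + 6×2 = 44
  H4 (cap 26, load 21): A, B, E — cost 11×4 + 3×5 + 7×3 = 80
  Shipping 124, fixed 108 → total 232.
  Any other capacity-feasible assignment to {H2, H4} ships for at least 124.
Compare {H3, H4}: its best feasible assignment gives total 303.
Compare {H1, H4}: its best feasible assignment gives total 314.
Every other set of open sites that can feasibly serve all demand totals ≥ 303 even under its best assignment. Minimum: 232.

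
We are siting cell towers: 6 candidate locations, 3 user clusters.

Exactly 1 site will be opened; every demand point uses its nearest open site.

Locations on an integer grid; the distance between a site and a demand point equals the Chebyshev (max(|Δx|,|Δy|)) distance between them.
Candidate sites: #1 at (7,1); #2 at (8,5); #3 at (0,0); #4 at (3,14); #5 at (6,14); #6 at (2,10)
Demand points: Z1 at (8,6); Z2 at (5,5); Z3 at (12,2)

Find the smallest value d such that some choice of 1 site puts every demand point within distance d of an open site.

4

Open {#2}.
  Farthest demand point is Z3 at distance 4 (to #2); all others are ≤ 4.
With {#1} the worst case is 5.
With {#6} the worst case is 10.
No size-1 selection achieves below 4.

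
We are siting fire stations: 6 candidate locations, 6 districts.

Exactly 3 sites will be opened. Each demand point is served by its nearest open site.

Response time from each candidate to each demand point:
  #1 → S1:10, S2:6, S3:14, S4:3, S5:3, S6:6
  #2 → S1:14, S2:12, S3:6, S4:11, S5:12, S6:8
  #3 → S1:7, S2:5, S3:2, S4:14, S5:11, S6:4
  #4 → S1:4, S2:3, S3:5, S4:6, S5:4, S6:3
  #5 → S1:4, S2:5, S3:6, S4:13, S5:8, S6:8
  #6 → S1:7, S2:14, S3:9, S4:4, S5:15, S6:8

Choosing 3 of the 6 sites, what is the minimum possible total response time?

18

Open {#1, #3, #4}.
  S1→#4 4, S2→#4 3, S3→#3 2, S4→#1 3, S5→#1 3, S6→#4 3  ⇒ total 18.
Compare {#3, #4, #6}: total 20.
Compare {#1, #2, #4}: total 21.
No size-3 selection does better; minimum is 18.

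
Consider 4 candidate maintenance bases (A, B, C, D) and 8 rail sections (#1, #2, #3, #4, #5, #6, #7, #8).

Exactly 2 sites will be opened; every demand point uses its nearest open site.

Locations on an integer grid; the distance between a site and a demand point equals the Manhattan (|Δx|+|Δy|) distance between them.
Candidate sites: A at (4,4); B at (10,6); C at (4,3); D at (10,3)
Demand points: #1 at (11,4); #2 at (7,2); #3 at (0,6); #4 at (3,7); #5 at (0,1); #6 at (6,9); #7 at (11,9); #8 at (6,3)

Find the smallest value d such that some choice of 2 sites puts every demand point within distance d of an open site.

7

Open {A, B}.
  Farthest demand point is #5 at distance 7 (to A); all others are ≤ 7.
With {A, D} the worst case is 7.
With {B, C} the worst case is 7.
No size-2 selection achieves below 7.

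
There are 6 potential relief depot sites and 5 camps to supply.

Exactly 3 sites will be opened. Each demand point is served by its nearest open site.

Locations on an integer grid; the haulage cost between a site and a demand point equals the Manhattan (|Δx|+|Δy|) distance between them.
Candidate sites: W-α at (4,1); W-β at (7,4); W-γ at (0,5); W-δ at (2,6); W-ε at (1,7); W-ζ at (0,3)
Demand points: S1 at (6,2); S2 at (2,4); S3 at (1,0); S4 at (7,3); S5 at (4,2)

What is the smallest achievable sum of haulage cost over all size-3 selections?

11

Open {W-α, W-β, W-δ}.
  S1→W-α 3, S2→W-δ 2, S3→W-α 4, S4→W-β 1, S5→W-α 1  ⇒ total 11.
Compare {W-α, W-β, W-γ}: total 12.
Compare {W-α, W-β, W-ζ}: total 12.
No size-3 selection does better; minimum is 11.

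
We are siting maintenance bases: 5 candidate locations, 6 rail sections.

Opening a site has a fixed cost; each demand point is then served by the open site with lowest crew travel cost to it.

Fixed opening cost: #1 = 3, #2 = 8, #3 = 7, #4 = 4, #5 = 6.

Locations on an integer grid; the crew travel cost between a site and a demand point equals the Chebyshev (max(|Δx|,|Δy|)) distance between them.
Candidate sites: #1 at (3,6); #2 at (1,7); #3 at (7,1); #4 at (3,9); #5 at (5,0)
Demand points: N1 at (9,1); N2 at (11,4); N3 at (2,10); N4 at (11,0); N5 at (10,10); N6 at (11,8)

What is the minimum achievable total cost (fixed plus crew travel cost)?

36

Open {#3, #4}: assign each demand point to its cheapest open site.
  N1→#3 2, N2→#3 4, N3→#4 1, N4→#3 4, N5→#4 7, N6→#3 7
  crew travel cost 25, fixed 11 → total 36.
Compare {#1, #3}: crew travel cost 28 + fixed 10 = 38.
Compare {#1, #3, #4}: crew travel cost 25 + fixed 14 = 39.
Compare {#3}: crew travel cost 35 + fixed 7 = 42.
All other subsets cost ≥ 38. Minimum total cost: 36.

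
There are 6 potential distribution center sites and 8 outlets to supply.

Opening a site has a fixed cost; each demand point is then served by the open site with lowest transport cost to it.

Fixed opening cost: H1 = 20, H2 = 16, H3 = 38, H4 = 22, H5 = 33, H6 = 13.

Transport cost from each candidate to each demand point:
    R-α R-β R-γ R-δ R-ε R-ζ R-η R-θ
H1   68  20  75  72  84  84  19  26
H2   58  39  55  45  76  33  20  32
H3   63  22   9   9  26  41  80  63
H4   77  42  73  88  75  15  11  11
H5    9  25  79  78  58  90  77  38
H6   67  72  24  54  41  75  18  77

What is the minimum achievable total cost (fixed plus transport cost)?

Open {H3, H4, H5}: assign each demand point to its cheapest open site.
  R-α→H5 9, R-β→H3 22, R-γ→H3 9, R-δ→H3 9, R-ε→H3 26, R-ζ→H4 15, R-η→H4 11, R-θ→H4 11
  transport cost 112, fixed 93 → total 205.
Compare {H3, H4, H5, H6}: transport cost 112 + fixed 106 = 218.
Compare {H2, H3, H4, H5}: transport cost 112 + fixed 109 = 221.
Compare {H1, H3, H4, H5}: transport cost 110 + fixed 113 = 223.
All other subsets cost ≥ 218. Minimum total cost: 205.

205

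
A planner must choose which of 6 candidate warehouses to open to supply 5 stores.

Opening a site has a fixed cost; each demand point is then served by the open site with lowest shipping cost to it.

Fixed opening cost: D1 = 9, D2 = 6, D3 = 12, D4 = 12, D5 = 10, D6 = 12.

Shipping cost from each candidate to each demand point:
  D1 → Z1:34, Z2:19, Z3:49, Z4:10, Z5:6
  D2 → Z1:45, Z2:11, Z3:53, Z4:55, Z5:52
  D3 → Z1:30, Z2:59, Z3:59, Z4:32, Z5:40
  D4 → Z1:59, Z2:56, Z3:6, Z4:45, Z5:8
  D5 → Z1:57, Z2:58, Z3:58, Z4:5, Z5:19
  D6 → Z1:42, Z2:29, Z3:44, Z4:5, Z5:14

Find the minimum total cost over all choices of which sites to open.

Open {D1, D2, D4}: assign each demand point to its cheapest open site.
  Z1→D1 34, Z2→D2 11, Z3→D4 6, Z4→D1 10, Z5→D1 6
  shipping cost 67, fixed 27 → total 94.
Compare {D1, D4}: shipping cost 75 + fixed 21 = 96.
Compare {D1, D2, D4, D5}: shipping cost 62 + fixed 37 = 99.
Compare {D2, D3, D4, D5}: shipping cost 60 + fixed 40 = 100.
All other subsets cost ≥ 96. Minimum total cost: 94.

94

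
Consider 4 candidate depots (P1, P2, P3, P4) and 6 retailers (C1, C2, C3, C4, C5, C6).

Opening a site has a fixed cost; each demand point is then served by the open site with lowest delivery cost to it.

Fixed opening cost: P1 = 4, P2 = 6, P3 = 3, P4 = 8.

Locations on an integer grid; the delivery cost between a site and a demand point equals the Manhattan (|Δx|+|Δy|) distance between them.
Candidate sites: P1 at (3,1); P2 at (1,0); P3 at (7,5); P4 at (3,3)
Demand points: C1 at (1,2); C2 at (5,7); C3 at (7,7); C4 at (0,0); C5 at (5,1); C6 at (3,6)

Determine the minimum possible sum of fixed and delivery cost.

Open {P1, P3}: assign each demand point to its cheapest open site.
  C1→P1 3, C2→P3 4, C3→P3 2, C4→P1 4, C5→P1 2, C6→P1 5
  delivery cost 20, fixed 7 → total 27.
Compare {P2, P3}: delivery cost 19 + fixed 9 = 28.
Compare {P1, P2, P3}: delivery cost 16 + fixed 13 = 29.
Compare {P3, P4}: delivery cost 22 + fixed 11 = 33.
All other subsets cost ≥ 28. Minimum total cost: 27.

27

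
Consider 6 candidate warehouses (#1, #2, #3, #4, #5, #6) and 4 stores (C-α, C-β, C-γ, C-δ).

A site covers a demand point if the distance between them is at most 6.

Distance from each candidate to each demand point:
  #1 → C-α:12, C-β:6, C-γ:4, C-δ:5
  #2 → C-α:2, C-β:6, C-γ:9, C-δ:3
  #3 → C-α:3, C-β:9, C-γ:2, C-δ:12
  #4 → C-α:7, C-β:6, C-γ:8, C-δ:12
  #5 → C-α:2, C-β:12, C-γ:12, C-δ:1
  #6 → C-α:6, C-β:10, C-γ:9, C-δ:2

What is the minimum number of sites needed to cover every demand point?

Coverage sets (demand points within 6 of each site):
  #1: {C-β, C-γ, C-δ}
  #2: {C-α, C-β, C-δ}
  #3: {C-α, C-γ}
  #4: {C-β}
  #5: {C-α, C-δ}
  #6: {C-α, C-δ}
No single site covers all 4 demand points.
But {#1, #2} covers everything, so the minimum is 2.

2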